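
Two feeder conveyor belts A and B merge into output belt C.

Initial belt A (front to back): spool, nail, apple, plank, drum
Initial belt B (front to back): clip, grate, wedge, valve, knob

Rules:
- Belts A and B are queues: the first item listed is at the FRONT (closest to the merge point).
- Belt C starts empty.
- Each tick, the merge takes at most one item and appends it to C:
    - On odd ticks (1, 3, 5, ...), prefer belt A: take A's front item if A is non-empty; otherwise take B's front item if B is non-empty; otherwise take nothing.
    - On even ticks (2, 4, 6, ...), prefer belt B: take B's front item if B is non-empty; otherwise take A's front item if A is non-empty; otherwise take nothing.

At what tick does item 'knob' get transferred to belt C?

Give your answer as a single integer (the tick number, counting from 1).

Tick 1: prefer A, take spool from A; A=[nail,apple,plank,drum] B=[clip,grate,wedge,valve,knob] C=[spool]
Tick 2: prefer B, take clip from B; A=[nail,apple,plank,drum] B=[grate,wedge,valve,knob] C=[spool,clip]
Tick 3: prefer A, take nail from A; A=[apple,plank,drum] B=[grate,wedge,valve,knob] C=[spool,clip,nail]
Tick 4: prefer B, take grate from B; A=[apple,plank,drum] B=[wedge,valve,knob] C=[spool,clip,nail,grate]
Tick 5: prefer A, take apple from A; A=[plank,drum] B=[wedge,valve,knob] C=[spool,clip,nail,grate,apple]
Tick 6: prefer B, take wedge from B; A=[plank,drum] B=[valve,knob] C=[spool,clip,nail,grate,apple,wedge]
Tick 7: prefer A, take plank from A; A=[drum] B=[valve,knob] C=[spool,clip,nail,grate,apple,wedge,plank]
Tick 8: prefer B, take valve from B; A=[drum] B=[knob] C=[spool,clip,nail,grate,apple,wedge,plank,valve]
Tick 9: prefer A, take drum from A; A=[-] B=[knob] C=[spool,clip,nail,grate,apple,wedge,plank,valve,drum]
Tick 10: prefer B, take knob from B; A=[-] B=[-] C=[spool,clip,nail,grate,apple,wedge,plank,valve,drum,knob]

Answer: 10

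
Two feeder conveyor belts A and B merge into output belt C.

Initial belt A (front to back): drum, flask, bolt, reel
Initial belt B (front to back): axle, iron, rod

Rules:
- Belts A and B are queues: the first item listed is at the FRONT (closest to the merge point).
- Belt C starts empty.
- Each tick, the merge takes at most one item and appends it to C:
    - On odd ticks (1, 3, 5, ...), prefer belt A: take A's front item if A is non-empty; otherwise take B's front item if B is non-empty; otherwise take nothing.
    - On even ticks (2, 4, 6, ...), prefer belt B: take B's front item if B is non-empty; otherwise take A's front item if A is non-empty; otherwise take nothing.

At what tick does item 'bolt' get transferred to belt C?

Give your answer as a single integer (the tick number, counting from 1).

Answer: 5

Derivation:
Tick 1: prefer A, take drum from A; A=[flask,bolt,reel] B=[axle,iron,rod] C=[drum]
Tick 2: prefer B, take axle from B; A=[flask,bolt,reel] B=[iron,rod] C=[drum,axle]
Tick 3: prefer A, take flask from A; A=[bolt,reel] B=[iron,rod] C=[drum,axle,flask]
Tick 4: prefer B, take iron from B; A=[bolt,reel] B=[rod] C=[drum,axle,flask,iron]
Tick 5: prefer A, take bolt from A; A=[reel] B=[rod] C=[drum,axle,flask,iron,bolt]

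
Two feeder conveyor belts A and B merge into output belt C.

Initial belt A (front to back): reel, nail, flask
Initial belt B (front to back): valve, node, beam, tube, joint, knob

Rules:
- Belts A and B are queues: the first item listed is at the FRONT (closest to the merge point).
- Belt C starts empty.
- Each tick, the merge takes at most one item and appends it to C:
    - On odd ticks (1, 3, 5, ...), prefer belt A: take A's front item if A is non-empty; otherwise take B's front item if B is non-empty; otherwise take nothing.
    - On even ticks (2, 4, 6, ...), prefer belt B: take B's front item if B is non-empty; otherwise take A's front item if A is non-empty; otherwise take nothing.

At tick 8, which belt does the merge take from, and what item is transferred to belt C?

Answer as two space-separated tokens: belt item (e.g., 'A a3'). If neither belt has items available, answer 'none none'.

Answer: B joint

Derivation:
Tick 1: prefer A, take reel from A; A=[nail,flask] B=[valve,node,beam,tube,joint,knob] C=[reel]
Tick 2: prefer B, take valve from B; A=[nail,flask] B=[node,beam,tube,joint,knob] C=[reel,valve]
Tick 3: prefer A, take nail from A; A=[flask] B=[node,beam,tube,joint,knob] C=[reel,valve,nail]
Tick 4: prefer B, take node from B; A=[flask] B=[beam,tube,joint,knob] C=[reel,valve,nail,node]
Tick 5: prefer A, take flask from A; A=[-] B=[beam,tube,joint,knob] C=[reel,valve,nail,node,flask]
Tick 6: prefer B, take beam from B; A=[-] B=[tube,joint,knob] C=[reel,valve,nail,node,flask,beam]
Tick 7: prefer A, take tube from B; A=[-] B=[joint,knob] C=[reel,valve,nail,node,flask,beam,tube]
Tick 8: prefer B, take joint from B; A=[-] B=[knob] C=[reel,valve,nail,node,flask,beam,tube,joint]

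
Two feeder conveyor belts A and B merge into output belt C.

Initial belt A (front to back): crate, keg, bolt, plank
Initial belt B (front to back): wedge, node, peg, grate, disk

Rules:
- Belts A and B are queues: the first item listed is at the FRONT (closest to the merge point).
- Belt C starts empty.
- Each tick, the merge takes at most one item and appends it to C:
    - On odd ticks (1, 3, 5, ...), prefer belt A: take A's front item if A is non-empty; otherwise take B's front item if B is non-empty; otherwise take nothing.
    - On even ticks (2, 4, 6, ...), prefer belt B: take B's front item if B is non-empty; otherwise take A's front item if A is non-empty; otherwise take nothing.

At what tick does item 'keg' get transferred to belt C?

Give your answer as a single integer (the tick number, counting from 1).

Tick 1: prefer A, take crate from A; A=[keg,bolt,plank] B=[wedge,node,peg,grate,disk] C=[crate]
Tick 2: prefer B, take wedge from B; A=[keg,bolt,plank] B=[node,peg,grate,disk] C=[crate,wedge]
Tick 3: prefer A, take keg from A; A=[bolt,plank] B=[node,peg,grate,disk] C=[crate,wedge,keg]

Answer: 3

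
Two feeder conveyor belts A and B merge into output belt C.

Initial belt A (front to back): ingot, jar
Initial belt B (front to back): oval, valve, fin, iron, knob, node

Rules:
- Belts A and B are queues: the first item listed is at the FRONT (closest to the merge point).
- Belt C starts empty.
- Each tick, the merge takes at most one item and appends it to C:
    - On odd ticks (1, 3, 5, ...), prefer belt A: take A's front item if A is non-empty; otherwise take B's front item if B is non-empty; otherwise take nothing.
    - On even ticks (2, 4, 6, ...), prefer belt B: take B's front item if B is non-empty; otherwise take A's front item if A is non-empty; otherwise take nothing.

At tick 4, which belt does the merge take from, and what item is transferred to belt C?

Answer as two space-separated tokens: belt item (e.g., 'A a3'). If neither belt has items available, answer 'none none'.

Tick 1: prefer A, take ingot from A; A=[jar] B=[oval,valve,fin,iron,knob,node] C=[ingot]
Tick 2: prefer B, take oval from B; A=[jar] B=[valve,fin,iron,knob,node] C=[ingot,oval]
Tick 3: prefer A, take jar from A; A=[-] B=[valve,fin,iron,knob,node] C=[ingot,oval,jar]
Tick 4: prefer B, take valve from B; A=[-] B=[fin,iron,knob,node] C=[ingot,oval,jar,valve]

Answer: B valve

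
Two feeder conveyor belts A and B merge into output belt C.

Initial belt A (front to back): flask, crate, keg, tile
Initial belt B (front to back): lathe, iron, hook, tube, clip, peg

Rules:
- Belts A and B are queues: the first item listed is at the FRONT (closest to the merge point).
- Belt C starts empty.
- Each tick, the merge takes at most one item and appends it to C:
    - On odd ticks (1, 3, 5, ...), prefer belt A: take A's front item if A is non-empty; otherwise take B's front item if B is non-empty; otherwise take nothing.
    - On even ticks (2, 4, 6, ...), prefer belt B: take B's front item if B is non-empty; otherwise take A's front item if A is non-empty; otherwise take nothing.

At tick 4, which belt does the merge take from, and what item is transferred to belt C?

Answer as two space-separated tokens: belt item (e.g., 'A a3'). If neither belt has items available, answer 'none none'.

Tick 1: prefer A, take flask from A; A=[crate,keg,tile] B=[lathe,iron,hook,tube,clip,peg] C=[flask]
Tick 2: prefer B, take lathe from B; A=[crate,keg,tile] B=[iron,hook,tube,clip,peg] C=[flask,lathe]
Tick 3: prefer A, take crate from A; A=[keg,tile] B=[iron,hook,tube,clip,peg] C=[flask,lathe,crate]
Tick 4: prefer B, take iron from B; A=[keg,tile] B=[hook,tube,clip,peg] C=[flask,lathe,crate,iron]

Answer: B iron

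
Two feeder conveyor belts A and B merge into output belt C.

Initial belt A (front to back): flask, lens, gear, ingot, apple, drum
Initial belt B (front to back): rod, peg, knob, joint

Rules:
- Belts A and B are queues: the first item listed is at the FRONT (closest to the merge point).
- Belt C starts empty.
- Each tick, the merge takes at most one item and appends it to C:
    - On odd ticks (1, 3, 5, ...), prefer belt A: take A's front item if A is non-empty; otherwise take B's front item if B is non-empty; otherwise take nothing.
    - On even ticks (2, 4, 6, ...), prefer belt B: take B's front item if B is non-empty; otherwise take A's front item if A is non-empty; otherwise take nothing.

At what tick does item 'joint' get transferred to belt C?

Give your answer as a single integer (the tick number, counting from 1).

Answer: 8

Derivation:
Tick 1: prefer A, take flask from A; A=[lens,gear,ingot,apple,drum] B=[rod,peg,knob,joint] C=[flask]
Tick 2: prefer B, take rod from B; A=[lens,gear,ingot,apple,drum] B=[peg,knob,joint] C=[flask,rod]
Tick 3: prefer A, take lens from A; A=[gear,ingot,apple,drum] B=[peg,knob,joint] C=[flask,rod,lens]
Tick 4: prefer B, take peg from B; A=[gear,ingot,apple,drum] B=[knob,joint] C=[flask,rod,lens,peg]
Tick 5: prefer A, take gear from A; A=[ingot,apple,drum] B=[knob,joint] C=[flask,rod,lens,peg,gear]
Tick 6: prefer B, take knob from B; A=[ingot,apple,drum] B=[joint] C=[flask,rod,lens,peg,gear,knob]
Tick 7: prefer A, take ingot from A; A=[apple,drum] B=[joint] C=[flask,rod,lens,peg,gear,knob,ingot]
Tick 8: prefer B, take joint from B; A=[apple,drum] B=[-] C=[flask,rod,lens,peg,gear,knob,ingot,joint]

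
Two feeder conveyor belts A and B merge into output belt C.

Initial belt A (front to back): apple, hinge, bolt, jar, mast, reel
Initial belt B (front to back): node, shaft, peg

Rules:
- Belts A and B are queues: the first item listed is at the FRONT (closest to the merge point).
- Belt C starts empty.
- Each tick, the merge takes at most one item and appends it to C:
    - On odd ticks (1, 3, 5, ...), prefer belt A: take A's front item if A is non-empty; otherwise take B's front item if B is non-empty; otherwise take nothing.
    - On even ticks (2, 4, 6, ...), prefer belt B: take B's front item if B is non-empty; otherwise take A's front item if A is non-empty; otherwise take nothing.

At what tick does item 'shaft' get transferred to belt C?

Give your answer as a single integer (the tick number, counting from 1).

Answer: 4

Derivation:
Tick 1: prefer A, take apple from A; A=[hinge,bolt,jar,mast,reel] B=[node,shaft,peg] C=[apple]
Tick 2: prefer B, take node from B; A=[hinge,bolt,jar,mast,reel] B=[shaft,peg] C=[apple,node]
Tick 3: prefer A, take hinge from A; A=[bolt,jar,mast,reel] B=[shaft,peg] C=[apple,node,hinge]
Tick 4: prefer B, take shaft from B; A=[bolt,jar,mast,reel] B=[peg] C=[apple,node,hinge,shaft]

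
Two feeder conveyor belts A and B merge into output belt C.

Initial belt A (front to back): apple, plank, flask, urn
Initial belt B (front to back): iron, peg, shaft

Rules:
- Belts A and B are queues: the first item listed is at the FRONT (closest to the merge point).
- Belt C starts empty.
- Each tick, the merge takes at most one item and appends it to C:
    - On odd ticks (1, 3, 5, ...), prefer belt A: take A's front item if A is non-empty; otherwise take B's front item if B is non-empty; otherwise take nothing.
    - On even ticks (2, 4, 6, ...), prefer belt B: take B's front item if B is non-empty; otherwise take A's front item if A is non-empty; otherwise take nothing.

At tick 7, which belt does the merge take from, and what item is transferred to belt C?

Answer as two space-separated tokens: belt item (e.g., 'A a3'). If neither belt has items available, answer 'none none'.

Answer: A urn

Derivation:
Tick 1: prefer A, take apple from A; A=[plank,flask,urn] B=[iron,peg,shaft] C=[apple]
Tick 2: prefer B, take iron from B; A=[plank,flask,urn] B=[peg,shaft] C=[apple,iron]
Tick 3: prefer A, take plank from A; A=[flask,urn] B=[peg,shaft] C=[apple,iron,plank]
Tick 4: prefer B, take peg from B; A=[flask,urn] B=[shaft] C=[apple,iron,plank,peg]
Tick 5: prefer A, take flask from A; A=[urn] B=[shaft] C=[apple,iron,plank,peg,flask]
Tick 6: prefer B, take shaft from B; A=[urn] B=[-] C=[apple,iron,plank,peg,flask,shaft]
Tick 7: prefer A, take urn from A; A=[-] B=[-] C=[apple,iron,plank,peg,flask,shaft,urn]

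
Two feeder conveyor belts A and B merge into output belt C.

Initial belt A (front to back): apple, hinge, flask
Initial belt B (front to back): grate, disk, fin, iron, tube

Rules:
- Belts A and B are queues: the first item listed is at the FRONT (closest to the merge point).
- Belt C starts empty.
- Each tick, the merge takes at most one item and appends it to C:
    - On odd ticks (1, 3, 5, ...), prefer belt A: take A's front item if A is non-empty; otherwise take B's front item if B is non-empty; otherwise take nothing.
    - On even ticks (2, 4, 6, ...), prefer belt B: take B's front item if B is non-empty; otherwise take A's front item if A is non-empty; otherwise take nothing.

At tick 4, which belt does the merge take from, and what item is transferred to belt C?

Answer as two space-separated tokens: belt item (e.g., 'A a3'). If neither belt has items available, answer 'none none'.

Tick 1: prefer A, take apple from A; A=[hinge,flask] B=[grate,disk,fin,iron,tube] C=[apple]
Tick 2: prefer B, take grate from B; A=[hinge,flask] B=[disk,fin,iron,tube] C=[apple,grate]
Tick 3: prefer A, take hinge from A; A=[flask] B=[disk,fin,iron,tube] C=[apple,grate,hinge]
Tick 4: prefer B, take disk from B; A=[flask] B=[fin,iron,tube] C=[apple,grate,hinge,disk]

Answer: B disk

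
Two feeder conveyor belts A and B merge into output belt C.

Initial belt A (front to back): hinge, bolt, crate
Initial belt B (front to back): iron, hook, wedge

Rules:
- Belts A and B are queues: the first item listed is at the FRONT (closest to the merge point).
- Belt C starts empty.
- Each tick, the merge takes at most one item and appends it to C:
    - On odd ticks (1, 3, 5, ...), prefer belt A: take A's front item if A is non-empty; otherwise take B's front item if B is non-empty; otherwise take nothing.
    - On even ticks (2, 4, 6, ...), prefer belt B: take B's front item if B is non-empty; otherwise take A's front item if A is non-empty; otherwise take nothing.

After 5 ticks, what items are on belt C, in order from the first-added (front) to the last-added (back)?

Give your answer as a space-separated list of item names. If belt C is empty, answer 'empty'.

Answer: hinge iron bolt hook crate

Derivation:
Tick 1: prefer A, take hinge from A; A=[bolt,crate] B=[iron,hook,wedge] C=[hinge]
Tick 2: prefer B, take iron from B; A=[bolt,crate] B=[hook,wedge] C=[hinge,iron]
Tick 3: prefer A, take bolt from A; A=[crate] B=[hook,wedge] C=[hinge,iron,bolt]
Tick 4: prefer B, take hook from B; A=[crate] B=[wedge] C=[hinge,iron,bolt,hook]
Tick 5: prefer A, take crate from A; A=[-] B=[wedge] C=[hinge,iron,bolt,hook,crate]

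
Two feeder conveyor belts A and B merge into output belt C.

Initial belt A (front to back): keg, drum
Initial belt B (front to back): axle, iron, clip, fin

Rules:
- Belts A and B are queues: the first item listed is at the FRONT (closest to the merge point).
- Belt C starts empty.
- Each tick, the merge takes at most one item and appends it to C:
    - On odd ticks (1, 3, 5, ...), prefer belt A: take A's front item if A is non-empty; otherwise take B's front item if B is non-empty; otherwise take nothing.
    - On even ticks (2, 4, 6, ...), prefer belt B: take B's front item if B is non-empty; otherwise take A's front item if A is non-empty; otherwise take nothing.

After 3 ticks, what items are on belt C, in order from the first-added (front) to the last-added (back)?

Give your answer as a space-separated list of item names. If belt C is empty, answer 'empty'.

Tick 1: prefer A, take keg from A; A=[drum] B=[axle,iron,clip,fin] C=[keg]
Tick 2: prefer B, take axle from B; A=[drum] B=[iron,clip,fin] C=[keg,axle]
Tick 3: prefer A, take drum from A; A=[-] B=[iron,clip,fin] C=[keg,axle,drum]

Answer: keg axle drum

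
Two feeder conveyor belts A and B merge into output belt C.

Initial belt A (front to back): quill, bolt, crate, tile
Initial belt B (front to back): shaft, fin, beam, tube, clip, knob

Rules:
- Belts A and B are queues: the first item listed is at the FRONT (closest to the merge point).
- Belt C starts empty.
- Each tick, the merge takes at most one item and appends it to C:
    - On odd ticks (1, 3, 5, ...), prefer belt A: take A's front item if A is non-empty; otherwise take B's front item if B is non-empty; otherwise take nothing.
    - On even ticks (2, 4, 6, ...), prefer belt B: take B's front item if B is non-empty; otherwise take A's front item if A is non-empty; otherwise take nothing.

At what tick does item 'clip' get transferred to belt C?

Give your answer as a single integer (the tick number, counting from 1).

Tick 1: prefer A, take quill from A; A=[bolt,crate,tile] B=[shaft,fin,beam,tube,clip,knob] C=[quill]
Tick 2: prefer B, take shaft from B; A=[bolt,crate,tile] B=[fin,beam,tube,clip,knob] C=[quill,shaft]
Tick 3: prefer A, take bolt from A; A=[crate,tile] B=[fin,beam,tube,clip,knob] C=[quill,shaft,bolt]
Tick 4: prefer B, take fin from B; A=[crate,tile] B=[beam,tube,clip,knob] C=[quill,shaft,bolt,fin]
Tick 5: prefer A, take crate from A; A=[tile] B=[beam,tube,clip,knob] C=[quill,shaft,bolt,fin,crate]
Tick 6: prefer B, take beam from B; A=[tile] B=[tube,clip,knob] C=[quill,shaft,bolt,fin,crate,beam]
Tick 7: prefer A, take tile from A; A=[-] B=[tube,clip,knob] C=[quill,shaft,bolt,fin,crate,beam,tile]
Tick 8: prefer B, take tube from B; A=[-] B=[clip,knob] C=[quill,shaft,bolt,fin,crate,beam,tile,tube]
Tick 9: prefer A, take clip from B; A=[-] B=[knob] C=[quill,shaft,bolt,fin,crate,beam,tile,tube,clip]

Answer: 9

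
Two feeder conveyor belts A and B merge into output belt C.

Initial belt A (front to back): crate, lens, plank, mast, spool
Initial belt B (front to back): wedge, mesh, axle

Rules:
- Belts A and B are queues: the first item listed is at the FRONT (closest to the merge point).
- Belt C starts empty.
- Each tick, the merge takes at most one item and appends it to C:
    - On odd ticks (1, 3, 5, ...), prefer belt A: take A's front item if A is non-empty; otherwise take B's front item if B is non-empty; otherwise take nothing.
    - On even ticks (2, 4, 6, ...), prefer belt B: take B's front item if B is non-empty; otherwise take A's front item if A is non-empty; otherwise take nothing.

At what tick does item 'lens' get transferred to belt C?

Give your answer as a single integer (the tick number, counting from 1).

Tick 1: prefer A, take crate from A; A=[lens,plank,mast,spool] B=[wedge,mesh,axle] C=[crate]
Tick 2: prefer B, take wedge from B; A=[lens,plank,mast,spool] B=[mesh,axle] C=[crate,wedge]
Tick 3: prefer A, take lens from A; A=[plank,mast,spool] B=[mesh,axle] C=[crate,wedge,lens]

Answer: 3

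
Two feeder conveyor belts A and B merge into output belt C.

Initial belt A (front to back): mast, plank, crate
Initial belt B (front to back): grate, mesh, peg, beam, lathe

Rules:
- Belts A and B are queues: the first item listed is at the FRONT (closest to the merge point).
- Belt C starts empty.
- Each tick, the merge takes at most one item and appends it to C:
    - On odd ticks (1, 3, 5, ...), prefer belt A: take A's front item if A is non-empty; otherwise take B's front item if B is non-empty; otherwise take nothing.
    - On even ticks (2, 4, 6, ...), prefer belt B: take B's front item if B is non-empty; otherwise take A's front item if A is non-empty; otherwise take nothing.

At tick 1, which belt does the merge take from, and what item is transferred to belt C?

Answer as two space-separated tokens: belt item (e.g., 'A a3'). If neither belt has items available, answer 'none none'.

Answer: A mast

Derivation:
Tick 1: prefer A, take mast from A; A=[plank,crate] B=[grate,mesh,peg,beam,lathe] C=[mast]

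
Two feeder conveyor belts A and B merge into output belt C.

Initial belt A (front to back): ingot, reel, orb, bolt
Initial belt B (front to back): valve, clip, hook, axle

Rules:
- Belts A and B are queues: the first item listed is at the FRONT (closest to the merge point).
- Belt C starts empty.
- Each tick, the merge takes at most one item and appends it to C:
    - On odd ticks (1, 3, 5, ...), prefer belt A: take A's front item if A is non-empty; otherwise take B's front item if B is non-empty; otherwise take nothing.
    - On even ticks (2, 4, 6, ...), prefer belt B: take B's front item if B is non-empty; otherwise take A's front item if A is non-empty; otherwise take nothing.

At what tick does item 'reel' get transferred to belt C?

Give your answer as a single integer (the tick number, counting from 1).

Tick 1: prefer A, take ingot from A; A=[reel,orb,bolt] B=[valve,clip,hook,axle] C=[ingot]
Tick 2: prefer B, take valve from B; A=[reel,orb,bolt] B=[clip,hook,axle] C=[ingot,valve]
Tick 3: prefer A, take reel from A; A=[orb,bolt] B=[clip,hook,axle] C=[ingot,valve,reel]

Answer: 3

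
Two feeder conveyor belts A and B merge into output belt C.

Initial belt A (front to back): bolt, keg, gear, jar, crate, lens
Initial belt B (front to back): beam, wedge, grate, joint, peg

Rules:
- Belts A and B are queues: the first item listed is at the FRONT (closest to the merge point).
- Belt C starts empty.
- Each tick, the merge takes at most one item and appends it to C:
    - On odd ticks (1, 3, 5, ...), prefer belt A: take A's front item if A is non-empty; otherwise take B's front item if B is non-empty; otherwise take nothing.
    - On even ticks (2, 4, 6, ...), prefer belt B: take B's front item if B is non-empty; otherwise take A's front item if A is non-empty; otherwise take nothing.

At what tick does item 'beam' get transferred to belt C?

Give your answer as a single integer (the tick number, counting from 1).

Tick 1: prefer A, take bolt from A; A=[keg,gear,jar,crate,lens] B=[beam,wedge,grate,joint,peg] C=[bolt]
Tick 2: prefer B, take beam from B; A=[keg,gear,jar,crate,lens] B=[wedge,grate,joint,peg] C=[bolt,beam]

Answer: 2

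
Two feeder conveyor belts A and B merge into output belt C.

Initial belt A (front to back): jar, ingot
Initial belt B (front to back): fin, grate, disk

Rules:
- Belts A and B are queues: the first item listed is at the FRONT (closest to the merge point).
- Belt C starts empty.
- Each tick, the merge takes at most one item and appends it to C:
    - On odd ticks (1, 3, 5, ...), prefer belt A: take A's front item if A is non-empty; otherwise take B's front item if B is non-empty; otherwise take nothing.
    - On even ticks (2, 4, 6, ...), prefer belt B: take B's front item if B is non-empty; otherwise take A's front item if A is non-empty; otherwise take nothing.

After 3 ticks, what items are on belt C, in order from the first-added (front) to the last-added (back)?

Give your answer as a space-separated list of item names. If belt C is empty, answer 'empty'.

Answer: jar fin ingot

Derivation:
Tick 1: prefer A, take jar from A; A=[ingot] B=[fin,grate,disk] C=[jar]
Tick 2: prefer B, take fin from B; A=[ingot] B=[grate,disk] C=[jar,fin]
Tick 3: prefer A, take ingot from A; A=[-] B=[grate,disk] C=[jar,fin,ingot]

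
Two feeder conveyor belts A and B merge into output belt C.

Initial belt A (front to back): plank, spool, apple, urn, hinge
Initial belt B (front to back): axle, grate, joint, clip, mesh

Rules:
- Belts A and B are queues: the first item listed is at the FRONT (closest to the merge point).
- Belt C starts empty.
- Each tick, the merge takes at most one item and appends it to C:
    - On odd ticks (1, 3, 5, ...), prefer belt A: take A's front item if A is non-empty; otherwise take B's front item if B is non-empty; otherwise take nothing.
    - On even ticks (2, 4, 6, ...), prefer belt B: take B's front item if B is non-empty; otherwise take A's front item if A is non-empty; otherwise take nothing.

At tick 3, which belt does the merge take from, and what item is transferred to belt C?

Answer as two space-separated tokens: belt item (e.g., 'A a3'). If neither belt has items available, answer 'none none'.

Answer: A spool

Derivation:
Tick 1: prefer A, take plank from A; A=[spool,apple,urn,hinge] B=[axle,grate,joint,clip,mesh] C=[plank]
Tick 2: prefer B, take axle from B; A=[spool,apple,urn,hinge] B=[grate,joint,clip,mesh] C=[plank,axle]
Tick 3: prefer A, take spool from A; A=[apple,urn,hinge] B=[grate,joint,clip,mesh] C=[plank,axle,spool]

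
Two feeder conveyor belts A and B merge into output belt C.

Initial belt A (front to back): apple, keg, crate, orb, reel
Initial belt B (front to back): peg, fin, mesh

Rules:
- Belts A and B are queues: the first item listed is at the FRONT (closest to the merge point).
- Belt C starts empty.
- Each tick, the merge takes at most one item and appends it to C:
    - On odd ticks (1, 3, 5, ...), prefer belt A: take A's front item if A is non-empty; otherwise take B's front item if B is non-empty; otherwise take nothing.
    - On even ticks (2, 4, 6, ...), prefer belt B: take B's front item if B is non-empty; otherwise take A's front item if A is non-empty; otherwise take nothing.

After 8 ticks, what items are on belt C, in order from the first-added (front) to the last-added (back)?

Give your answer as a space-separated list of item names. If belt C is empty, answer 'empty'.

Tick 1: prefer A, take apple from A; A=[keg,crate,orb,reel] B=[peg,fin,mesh] C=[apple]
Tick 2: prefer B, take peg from B; A=[keg,crate,orb,reel] B=[fin,mesh] C=[apple,peg]
Tick 3: prefer A, take keg from A; A=[crate,orb,reel] B=[fin,mesh] C=[apple,peg,keg]
Tick 4: prefer B, take fin from B; A=[crate,orb,reel] B=[mesh] C=[apple,peg,keg,fin]
Tick 5: prefer A, take crate from A; A=[orb,reel] B=[mesh] C=[apple,peg,keg,fin,crate]
Tick 6: prefer B, take mesh from B; A=[orb,reel] B=[-] C=[apple,peg,keg,fin,crate,mesh]
Tick 7: prefer A, take orb from A; A=[reel] B=[-] C=[apple,peg,keg,fin,crate,mesh,orb]
Tick 8: prefer B, take reel from A; A=[-] B=[-] C=[apple,peg,keg,fin,crate,mesh,orb,reel]

Answer: apple peg keg fin crate mesh orb reel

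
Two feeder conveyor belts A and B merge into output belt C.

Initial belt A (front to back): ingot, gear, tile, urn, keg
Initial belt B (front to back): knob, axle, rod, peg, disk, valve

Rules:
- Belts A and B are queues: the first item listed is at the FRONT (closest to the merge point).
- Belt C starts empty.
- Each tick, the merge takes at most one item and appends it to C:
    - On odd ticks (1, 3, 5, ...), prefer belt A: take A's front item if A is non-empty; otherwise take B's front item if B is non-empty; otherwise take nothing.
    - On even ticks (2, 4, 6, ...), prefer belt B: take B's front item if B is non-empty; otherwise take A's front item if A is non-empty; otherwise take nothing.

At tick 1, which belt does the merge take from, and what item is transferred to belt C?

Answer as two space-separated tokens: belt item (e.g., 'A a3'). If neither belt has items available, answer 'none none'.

Tick 1: prefer A, take ingot from A; A=[gear,tile,urn,keg] B=[knob,axle,rod,peg,disk,valve] C=[ingot]

Answer: A ingot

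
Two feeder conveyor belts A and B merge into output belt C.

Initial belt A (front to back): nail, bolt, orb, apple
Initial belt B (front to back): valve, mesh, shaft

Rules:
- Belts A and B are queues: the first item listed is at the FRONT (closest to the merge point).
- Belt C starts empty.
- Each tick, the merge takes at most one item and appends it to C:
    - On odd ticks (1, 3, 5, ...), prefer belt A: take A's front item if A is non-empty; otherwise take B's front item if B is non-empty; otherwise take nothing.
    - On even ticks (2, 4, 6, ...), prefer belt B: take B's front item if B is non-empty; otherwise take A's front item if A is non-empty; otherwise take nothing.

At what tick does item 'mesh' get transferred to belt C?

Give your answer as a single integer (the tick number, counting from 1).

Tick 1: prefer A, take nail from A; A=[bolt,orb,apple] B=[valve,mesh,shaft] C=[nail]
Tick 2: prefer B, take valve from B; A=[bolt,orb,apple] B=[mesh,shaft] C=[nail,valve]
Tick 3: prefer A, take bolt from A; A=[orb,apple] B=[mesh,shaft] C=[nail,valve,bolt]
Tick 4: prefer B, take mesh from B; A=[orb,apple] B=[shaft] C=[nail,valve,bolt,mesh]

Answer: 4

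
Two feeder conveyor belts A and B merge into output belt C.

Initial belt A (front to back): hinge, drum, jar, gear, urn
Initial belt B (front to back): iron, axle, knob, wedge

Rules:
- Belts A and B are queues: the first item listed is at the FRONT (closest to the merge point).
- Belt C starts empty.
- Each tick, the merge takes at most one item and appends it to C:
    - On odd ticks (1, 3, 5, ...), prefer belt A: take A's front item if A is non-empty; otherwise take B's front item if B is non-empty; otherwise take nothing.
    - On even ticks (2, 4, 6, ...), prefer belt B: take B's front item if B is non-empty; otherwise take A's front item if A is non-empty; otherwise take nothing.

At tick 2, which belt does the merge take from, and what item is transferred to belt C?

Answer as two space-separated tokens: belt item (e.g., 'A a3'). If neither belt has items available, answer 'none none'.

Answer: B iron

Derivation:
Tick 1: prefer A, take hinge from A; A=[drum,jar,gear,urn] B=[iron,axle,knob,wedge] C=[hinge]
Tick 2: prefer B, take iron from B; A=[drum,jar,gear,urn] B=[axle,knob,wedge] C=[hinge,iron]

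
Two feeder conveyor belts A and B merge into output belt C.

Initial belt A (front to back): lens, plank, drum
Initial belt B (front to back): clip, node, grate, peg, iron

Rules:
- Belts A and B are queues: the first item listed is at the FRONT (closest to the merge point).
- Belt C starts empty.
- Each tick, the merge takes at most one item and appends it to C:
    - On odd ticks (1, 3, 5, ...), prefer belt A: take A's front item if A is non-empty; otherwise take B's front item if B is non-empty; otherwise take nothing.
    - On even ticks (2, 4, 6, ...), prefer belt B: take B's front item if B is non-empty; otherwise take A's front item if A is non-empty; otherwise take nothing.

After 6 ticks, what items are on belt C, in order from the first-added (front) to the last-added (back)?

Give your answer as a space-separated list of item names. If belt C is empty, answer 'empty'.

Answer: lens clip plank node drum grate

Derivation:
Tick 1: prefer A, take lens from A; A=[plank,drum] B=[clip,node,grate,peg,iron] C=[lens]
Tick 2: prefer B, take clip from B; A=[plank,drum] B=[node,grate,peg,iron] C=[lens,clip]
Tick 3: prefer A, take plank from A; A=[drum] B=[node,grate,peg,iron] C=[lens,clip,plank]
Tick 4: prefer B, take node from B; A=[drum] B=[grate,peg,iron] C=[lens,clip,plank,node]
Tick 5: prefer A, take drum from A; A=[-] B=[grate,peg,iron] C=[lens,clip,plank,node,drum]
Tick 6: prefer B, take grate from B; A=[-] B=[peg,iron] C=[lens,clip,plank,node,drum,grate]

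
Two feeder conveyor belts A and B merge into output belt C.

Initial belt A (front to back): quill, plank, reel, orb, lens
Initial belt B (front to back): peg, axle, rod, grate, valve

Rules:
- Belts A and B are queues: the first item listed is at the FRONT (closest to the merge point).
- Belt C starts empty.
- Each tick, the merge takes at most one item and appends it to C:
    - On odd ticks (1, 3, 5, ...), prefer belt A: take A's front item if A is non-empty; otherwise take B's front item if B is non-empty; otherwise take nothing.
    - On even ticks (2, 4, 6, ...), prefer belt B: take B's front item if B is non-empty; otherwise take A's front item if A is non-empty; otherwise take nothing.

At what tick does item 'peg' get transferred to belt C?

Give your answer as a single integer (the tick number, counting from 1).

Answer: 2

Derivation:
Tick 1: prefer A, take quill from A; A=[plank,reel,orb,lens] B=[peg,axle,rod,grate,valve] C=[quill]
Tick 2: prefer B, take peg from B; A=[plank,reel,orb,lens] B=[axle,rod,grate,valve] C=[quill,peg]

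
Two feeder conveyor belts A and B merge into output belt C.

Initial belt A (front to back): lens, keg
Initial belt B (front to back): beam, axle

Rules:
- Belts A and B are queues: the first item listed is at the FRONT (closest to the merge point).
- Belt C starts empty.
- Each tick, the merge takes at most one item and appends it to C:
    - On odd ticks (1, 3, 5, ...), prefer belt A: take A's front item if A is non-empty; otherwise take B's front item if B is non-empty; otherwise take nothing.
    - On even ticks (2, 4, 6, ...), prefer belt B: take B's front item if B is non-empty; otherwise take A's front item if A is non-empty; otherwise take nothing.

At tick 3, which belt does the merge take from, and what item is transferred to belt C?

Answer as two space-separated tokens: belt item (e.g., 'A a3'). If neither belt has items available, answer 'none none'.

Answer: A keg

Derivation:
Tick 1: prefer A, take lens from A; A=[keg] B=[beam,axle] C=[lens]
Tick 2: prefer B, take beam from B; A=[keg] B=[axle] C=[lens,beam]
Tick 3: prefer A, take keg from A; A=[-] B=[axle] C=[lens,beam,keg]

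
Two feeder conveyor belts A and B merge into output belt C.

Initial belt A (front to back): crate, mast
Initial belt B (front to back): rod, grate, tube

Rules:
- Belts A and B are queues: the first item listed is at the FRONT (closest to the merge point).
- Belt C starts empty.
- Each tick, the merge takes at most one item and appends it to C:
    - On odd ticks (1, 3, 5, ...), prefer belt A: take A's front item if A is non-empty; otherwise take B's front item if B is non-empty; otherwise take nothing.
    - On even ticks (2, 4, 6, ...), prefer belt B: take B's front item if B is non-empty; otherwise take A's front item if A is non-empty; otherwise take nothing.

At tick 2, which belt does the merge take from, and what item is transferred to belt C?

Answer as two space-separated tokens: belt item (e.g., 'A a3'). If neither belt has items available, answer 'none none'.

Tick 1: prefer A, take crate from A; A=[mast] B=[rod,grate,tube] C=[crate]
Tick 2: prefer B, take rod from B; A=[mast] B=[grate,tube] C=[crate,rod]

Answer: B rod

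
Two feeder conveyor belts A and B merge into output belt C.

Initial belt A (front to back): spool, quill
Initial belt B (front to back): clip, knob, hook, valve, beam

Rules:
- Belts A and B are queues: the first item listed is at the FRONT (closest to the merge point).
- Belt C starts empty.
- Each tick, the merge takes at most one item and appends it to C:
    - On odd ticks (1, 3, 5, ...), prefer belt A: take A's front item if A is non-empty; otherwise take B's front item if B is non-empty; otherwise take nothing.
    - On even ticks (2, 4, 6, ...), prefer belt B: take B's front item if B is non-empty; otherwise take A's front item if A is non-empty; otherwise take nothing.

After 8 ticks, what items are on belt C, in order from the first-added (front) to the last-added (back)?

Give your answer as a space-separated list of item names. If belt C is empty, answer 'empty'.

Tick 1: prefer A, take spool from A; A=[quill] B=[clip,knob,hook,valve,beam] C=[spool]
Tick 2: prefer B, take clip from B; A=[quill] B=[knob,hook,valve,beam] C=[spool,clip]
Tick 3: prefer A, take quill from A; A=[-] B=[knob,hook,valve,beam] C=[spool,clip,quill]
Tick 4: prefer B, take knob from B; A=[-] B=[hook,valve,beam] C=[spool,clip,quill,knob]
Tick 5: prefer A, take hook from B; A=[-] B=[valve,beam] C=[spool,clip,quill,knob,hook]
Tick 6: prefer B, take valve from B; A=[-] B=[beam] C=[spool,clip,quill,knob,hook,valve]
Tick 7: prefer A, take beam from B; A=[-] B=[-] C=[spool,clip,quill,knob,hook,valve,beam]
Tick 8: prefer B, both empty, nothing taken; A=[-] B=[-] C=[spool,clip,quill,knob,hook,valve,beam]

Answer: spool clip quill knob hook valve beam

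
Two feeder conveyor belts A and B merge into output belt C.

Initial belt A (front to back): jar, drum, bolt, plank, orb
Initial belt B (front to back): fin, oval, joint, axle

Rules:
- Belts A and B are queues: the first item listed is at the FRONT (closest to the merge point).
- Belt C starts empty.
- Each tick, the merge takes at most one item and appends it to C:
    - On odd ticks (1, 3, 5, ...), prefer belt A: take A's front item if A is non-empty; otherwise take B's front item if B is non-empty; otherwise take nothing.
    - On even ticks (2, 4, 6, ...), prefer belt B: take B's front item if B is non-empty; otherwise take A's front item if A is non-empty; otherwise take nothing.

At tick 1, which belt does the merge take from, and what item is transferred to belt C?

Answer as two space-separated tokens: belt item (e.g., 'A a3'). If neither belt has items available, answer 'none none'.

Tick 1: prefer A, take jar from A; A=[drum,bolt,plank,orb] B=[fin,oval,joint,axle] C=[jar]

Answer: A jar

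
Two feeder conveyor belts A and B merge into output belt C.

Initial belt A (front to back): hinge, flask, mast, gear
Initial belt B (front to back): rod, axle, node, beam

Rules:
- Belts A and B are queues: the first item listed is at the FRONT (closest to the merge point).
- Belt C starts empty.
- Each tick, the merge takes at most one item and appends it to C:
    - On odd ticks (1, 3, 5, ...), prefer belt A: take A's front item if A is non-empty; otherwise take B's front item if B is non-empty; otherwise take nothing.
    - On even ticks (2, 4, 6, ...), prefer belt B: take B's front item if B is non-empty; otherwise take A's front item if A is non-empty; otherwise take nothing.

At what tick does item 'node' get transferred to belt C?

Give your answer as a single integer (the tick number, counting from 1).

Tick 1: prefer A, take hinge from A; A=[flask,mast,gear] B=[rod,axle,node,beam] C=[hinge]
Tick 2: prefer B, take rod from B; A=[flask,mast,gear] B=[axle,node,beam] C=[hinge,rod]
Tick 3: prefer A, take flask from A; A=[mast,gear] B=[axle,node,beam] C=[hinge,rod,flask]
Tick 4: prefer B, take axle from B; A=[mast,gear] B=[node,beam] C=[hinge,rod,flask,axle]
Tick 5: prefer A, take mast from A; A=[gear] B=[node,beam] C=[hinge,rod,flask,axle,mast]
Tick 6: prefer B, take node from B; A=[gear] B=[beam] C=[hinge,rod,flask,axle,mast,node]

Answer: 6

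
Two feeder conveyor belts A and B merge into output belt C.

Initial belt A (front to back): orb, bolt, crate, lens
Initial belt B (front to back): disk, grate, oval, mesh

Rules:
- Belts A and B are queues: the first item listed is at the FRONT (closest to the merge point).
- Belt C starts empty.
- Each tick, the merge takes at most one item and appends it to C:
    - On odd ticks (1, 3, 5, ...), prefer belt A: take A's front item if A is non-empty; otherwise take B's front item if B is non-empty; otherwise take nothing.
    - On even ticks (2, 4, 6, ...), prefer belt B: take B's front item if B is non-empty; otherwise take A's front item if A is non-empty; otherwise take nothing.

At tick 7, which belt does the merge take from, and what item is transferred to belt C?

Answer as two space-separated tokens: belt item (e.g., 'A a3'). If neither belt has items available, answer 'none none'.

Tick 1: prefer A, take orb from A; A=[bolt,crate,lens] B=[disk,grate,oval,mesh] C=[orb]
Tick 2: prefer B, take disk from B; A=[bolt,crate,lens] B=[grate,oval,mesh] C=[orb,disk]
Tick 3: prefer A, take bolt from A; A=[crate,lens] B=[grate,oval,mesh] C=[orb,disk,bolt]
Tick 4: prefer B, take grate from B; A=[crate,lens] B=[oval,mesh] C=[orb,disk,bolt,grate]
Tick 5: prefer A, take crate from A; A=[lens] B=[oval,mesh] C=[orb,disk,bolt,grate,crate]
Tick 6: prefer B, take oval from B; A=[lens] B=[mesh] C=[orb,disk,bolt,grate,crate,oval]
Tick 7: prefer A, take lens from A; A=[-] B=[mesh] C=[orb,disk,bolt,grate,crate,oval,lens]

Answer: A lens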